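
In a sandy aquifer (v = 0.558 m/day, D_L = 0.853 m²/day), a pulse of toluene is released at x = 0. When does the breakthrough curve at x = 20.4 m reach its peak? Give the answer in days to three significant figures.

33.9 days

For the 1D instantaneous-source solution, setting ∂C/∂t = 0 at fixed x gives v²t² + 2Dt − x² = 0, so t = (√(D² + v²x²) − D)/v².
√(D² + v²x²) = √(0.853² + 0.558² × 20.4²) = 11.42; v² = 0.311364.
t = (11.42 − 0.853)/0.311364 = 33.9 days (vs. the pure-advection estimate x/v = 36.6 d).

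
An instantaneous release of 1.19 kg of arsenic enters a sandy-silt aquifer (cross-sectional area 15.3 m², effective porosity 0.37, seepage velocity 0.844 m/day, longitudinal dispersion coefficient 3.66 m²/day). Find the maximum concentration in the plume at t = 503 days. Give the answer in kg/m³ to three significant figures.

The peak of an instantaneous 1D plume sits at x = vt; there the Gaussian factor is 1 and C_max = M/(n_e·A·√(4πDt)), where n_e·A is the pore area the mass is dissolved in.
√(4πDt) = √(4π × 3.66 × 503) = 152.1 m, so C_max = 1.19/(0.37 × 15.3 × 152.1) = 0.00138 kg/m³.

0.00138 kg/m³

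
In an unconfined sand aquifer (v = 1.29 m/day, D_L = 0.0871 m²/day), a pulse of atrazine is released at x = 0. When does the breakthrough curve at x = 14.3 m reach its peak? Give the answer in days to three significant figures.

11.0 days

For the 1D instantaneous-source solution, setting ∂C/∂t = 0 at fixed x gives v²t² + 2Dt − x² = 0, so t = (√(D² + v²x²) − D)/v².
√(D² + v²x²) = √(0.0871² + 1.29² × 14.3²) = 18.45; v² = 1.6641.
t = (18.45 − 0.0871)/1.6641 = 11.0 days (vs. the pure-advection estimate x/v = 11.1 d).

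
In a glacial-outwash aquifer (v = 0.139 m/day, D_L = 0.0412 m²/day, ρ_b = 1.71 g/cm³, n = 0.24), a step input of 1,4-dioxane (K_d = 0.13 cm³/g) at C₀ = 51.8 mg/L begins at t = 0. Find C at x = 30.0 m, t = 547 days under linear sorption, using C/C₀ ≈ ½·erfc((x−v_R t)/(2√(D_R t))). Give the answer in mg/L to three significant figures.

50.5 mg/L

Retardation factor R = 1 + ρ_b·K_d/n = 1 + 1.71 × 0.13/0.24 = 1.926.
Sorption retards both mechanisms: v_R = v/R = 0.07217 m/day, D_R = D/R = 0.02139 m²/day.
v_R·t = 0.07217 × 547 = 39.47699 m; 2√(D_R t) = 6.841 m; argument = (30.0 − 39.47699)/6.841 = -1.385.
C = C₀ × ½·erfc(-1.385) = 51.8 × 0.9749 = 50.5 mg/L.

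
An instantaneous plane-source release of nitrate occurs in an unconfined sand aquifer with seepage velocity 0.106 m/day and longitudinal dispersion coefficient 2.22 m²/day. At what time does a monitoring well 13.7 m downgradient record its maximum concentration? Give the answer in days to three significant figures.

38.5 days

For the 1D instantaneous-source solution, setting ∂C/∂t = 0 at fixed x gives v²t² + 2Dt − x² = 0, so t = (√(D² + v²x²) − D)/v².
√(D² + v²x²) = √(2.22² + 0.106² × 13.7²) = 2.653; v² = 0.011236.
t = (2.653 − 2.22)/0.011236 = 38.5 days (vs. the pure-advection estimate x/v = 129 d).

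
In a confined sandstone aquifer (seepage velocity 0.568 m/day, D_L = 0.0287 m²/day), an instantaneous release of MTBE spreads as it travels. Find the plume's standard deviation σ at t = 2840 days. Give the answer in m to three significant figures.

Dispersive spreading gives a Gaussian with σ² = 2Dt; advection only shifts the center.
σ = √(2 × 0.0287 × 2840) = 12.8 m.

12.8 m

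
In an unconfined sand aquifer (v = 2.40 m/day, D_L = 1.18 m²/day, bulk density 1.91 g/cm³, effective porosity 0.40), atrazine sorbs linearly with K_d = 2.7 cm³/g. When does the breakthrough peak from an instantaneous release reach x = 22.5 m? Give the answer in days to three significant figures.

Retardation factor R = 1 + ρ_b·K_d/n = 1 + 1.91 × 2.7/0.40 = 13.89.
Sorption retards both mechanisms: v_R = v/R = 0.1728 m/day, D_R = D/R = 0.08495 m²/day.
Peak time from v_R²t² + 2D_R t − x² = 0: t = (√(D_R² + v_R²x²) − D_R)/v_R².
√(D_R² + v_R²x²) = √(0.08495² + 0.1728² × 22.5²) = 3.889; v_R² = 0.02986.
t = (3.889 − 0.08495)/0.02986 = 127 days.

127 days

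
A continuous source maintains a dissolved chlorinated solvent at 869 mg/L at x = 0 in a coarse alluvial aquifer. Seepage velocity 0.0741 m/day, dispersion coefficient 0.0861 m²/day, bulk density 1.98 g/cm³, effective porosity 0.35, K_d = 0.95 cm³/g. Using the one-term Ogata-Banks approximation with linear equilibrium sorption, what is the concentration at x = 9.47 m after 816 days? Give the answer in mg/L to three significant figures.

436 mg/L

Retardation factor R = 1 + ρ_b·K_d/n = 1 + 1.98 × 0.95/0.35 = 6.374.
Sorption retards both mechanisms: v_R = v/R = 0.01163 m/day, D_R = D/R = 0.01351 m²/day.
v_R·t = 0.01163 × 816 = 9.49008 m; 2√(D_R t) = 6.641 m; argument = (9.47 − 9.49008)/6.641 = -0.003024.
C = C₀ × ½·erfc(-0.003024) = 869 × 0.5017 = 436 mg/L.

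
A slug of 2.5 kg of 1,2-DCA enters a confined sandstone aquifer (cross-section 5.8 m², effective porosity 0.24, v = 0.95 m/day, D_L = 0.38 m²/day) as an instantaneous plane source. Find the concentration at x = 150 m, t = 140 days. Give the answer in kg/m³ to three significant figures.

0.0179 kg/m³

For an instantaneous plane source, C(x,t) = M/(n_e·A·√(4πDt)) · exp(−(x−vt)²/(4Dt)), with n_e·A the pore (flow) area.
Plume center vt = 0.95 × 140 = 133 m, so the well at 150 m is 17 m downgradient of the peak.
√(4πDt) = 25.86 m, giving peak height M/(n_e·A·√(4πDt)) = 2.5/(0.24 × 5.8 × 25.86) = 0.06945 kg/m³.
(x−vt)²/(4Dt) = (17)²/(4 × 0.38 × 140) = 1.358; exp(−1.358) = 0.2572.
C = 0.06945 × 0.2572 = 0.0179 kg/m³.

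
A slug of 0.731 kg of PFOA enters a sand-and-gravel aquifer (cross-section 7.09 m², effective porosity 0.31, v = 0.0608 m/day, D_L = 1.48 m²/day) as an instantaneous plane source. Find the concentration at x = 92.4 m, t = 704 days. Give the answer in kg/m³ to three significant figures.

For an instantaneous plane source, C(x,t) = M/(n_e·A·√(4πDt)) · exp(−(x−vt)²/(4Dt)), with n_e·A the pore (flow) area.
Plume center vt = 0.0608 × 704 = 42.8032 m, so the well at 92.4 m is 49.5968 m downgradient of the peak.
√(4πDt) = 114.4 m, giving peak height M/(n_e·A·√(4πDt)) = 0.731/(0.31 × 7.09 × 114.4) = 0.002907 kg/m³.
(x−vt)²/(4Dt) = (49.5968)²/(4 × 1.48 × 704) = 0.5902; exp(−0.5902) = 0.5542.
C = 0.002907 × 0.5542 = 0.00161 kg/m³.

0.00161 kg/m³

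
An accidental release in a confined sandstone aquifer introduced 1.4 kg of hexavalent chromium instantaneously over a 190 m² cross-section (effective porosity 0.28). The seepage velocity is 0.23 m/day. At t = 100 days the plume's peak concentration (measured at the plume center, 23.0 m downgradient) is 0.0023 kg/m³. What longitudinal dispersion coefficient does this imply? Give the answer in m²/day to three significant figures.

At the plume center C_max = M/(n_e·A·√(4πDt)), so D = M²/(4πt·(n_e·A·C_max)²).
n_e·A·C_max = 0.28 × 190 × 0.0023 = 0.1224 kg/m.
D = 1.4²/(4π × 100 × 0.1224²) = 0.104 m²/day.

0.104 m²/day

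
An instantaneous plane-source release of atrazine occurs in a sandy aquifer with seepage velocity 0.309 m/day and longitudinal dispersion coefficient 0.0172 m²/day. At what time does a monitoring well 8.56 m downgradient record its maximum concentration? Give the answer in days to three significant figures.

27.5 days

For the 1D instantaneous-source solution, setting ∂C/∂t = 0 at fixed x gives v²t² + 2Dt − x² = 0, so t = (√(D² + v²x²) − D)/v².
√(D² + v²x²) = √(0.0172² + 0.309² × 8.56²) = 2.645; v² = 0.095481.
t = (2.645 − 0.0172)/0.095481 = 27.5 days (vs. the pure-advection estimate x/v = 27.7 d).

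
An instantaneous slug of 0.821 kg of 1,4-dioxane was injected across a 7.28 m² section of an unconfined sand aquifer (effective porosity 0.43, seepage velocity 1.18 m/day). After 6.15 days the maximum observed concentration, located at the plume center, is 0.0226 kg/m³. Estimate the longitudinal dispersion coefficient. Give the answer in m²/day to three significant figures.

1.74 m²/day

At the plume center C_max = M/(n_e·A·√(4πDt)), so D = M²/(4πt·(n_e·A·C_max)²).
n_e·A·C_max = 0.43 × 7.28 × 0.0226 = 0.07075 kg/m.
D = 0.821²/(4π × 6.15 × 0.07075²) = 1.74 m²/day.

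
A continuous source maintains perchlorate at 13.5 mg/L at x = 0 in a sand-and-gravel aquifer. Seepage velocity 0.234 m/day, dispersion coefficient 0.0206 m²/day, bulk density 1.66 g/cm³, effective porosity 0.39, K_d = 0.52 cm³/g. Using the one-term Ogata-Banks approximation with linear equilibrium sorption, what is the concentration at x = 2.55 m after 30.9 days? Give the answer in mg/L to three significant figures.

4.28 mg/L

Retardation factor R = 1 + ρ_b·K_d/n = 1 + 1.66 × 0.52/0.39 = 3.213.
Sorption retards both mechanisms: v_R = v/R = 0.07283 m/day, D_R = D/R = 0.006411 m²/day.
v_R·t = 0.07283 × 30.9 = 2.250447 m; 2√(D_R t) = 0.8902 m; argument = (2.55 − 2.250447)/0.8902 = 0.3365.
C = C₀ × ½·erfc(0.3365) = 13.5 × 0.3171 = 4.28 mg/L.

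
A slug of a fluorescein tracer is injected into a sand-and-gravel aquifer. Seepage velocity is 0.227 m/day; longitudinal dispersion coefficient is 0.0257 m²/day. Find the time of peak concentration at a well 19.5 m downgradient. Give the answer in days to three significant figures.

85.4 days

For the 1D instantaneous-source solution, setting ∂C/∂t = 0 at fixed x gives v²t² + 2Dt − x² = 0, so t = (√(D² + v²x²) − D)/v².
√(D² + v²x²) = √(0.0257² + 0.227² × 19.5²) = 4.427; v² = 0.051529.
t = (4.427 − 0.0257)/0.051529 = 85.4 days (vs. the pure-advection estimate x/v = 85.9 d).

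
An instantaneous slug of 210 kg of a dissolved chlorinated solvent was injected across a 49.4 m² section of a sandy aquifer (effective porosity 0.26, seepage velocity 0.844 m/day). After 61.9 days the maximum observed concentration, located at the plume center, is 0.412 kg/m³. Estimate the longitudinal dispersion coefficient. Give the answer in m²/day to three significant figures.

At the plume center C_max = M/(n_e·A·√(4πDt)), so D = M²/(4πt·(n_e·A·C_max)²).
n_e·A·C_max = 0.26 × 49.4 × 0.412 = 5.292 kg/m.
D = 210²/(4π × 61.9 × 5.292²) = 2.02 m²/day.

2.02 m²/day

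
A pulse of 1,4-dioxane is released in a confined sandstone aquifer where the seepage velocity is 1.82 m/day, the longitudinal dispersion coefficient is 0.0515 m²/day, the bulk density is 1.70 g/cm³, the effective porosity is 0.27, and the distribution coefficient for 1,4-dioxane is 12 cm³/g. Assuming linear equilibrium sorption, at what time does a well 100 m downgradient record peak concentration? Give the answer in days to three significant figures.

4210 days

Retardation factor R = 1 + ρ_b·K_d/n = 1 + 1.70 × 12/0.27 = 76.56.
Sorption retards both mechanisms: v_R = v/R = 0.02377 m/day, D_R = D/R = 0.0006727 m²/day.
Peak time from v_R²t² + 2D_R t − x² = 0: t = (√(D_R² + v_R²x²) − D_R)/v_R².
√(D_R² + v_R²x²) = √(0.0006727² + 0.02377² × 100²) = 2.377; v_R² = 0.0005650.
t = (2.377 − 0.0006727)/0.0005650 = 4210 days.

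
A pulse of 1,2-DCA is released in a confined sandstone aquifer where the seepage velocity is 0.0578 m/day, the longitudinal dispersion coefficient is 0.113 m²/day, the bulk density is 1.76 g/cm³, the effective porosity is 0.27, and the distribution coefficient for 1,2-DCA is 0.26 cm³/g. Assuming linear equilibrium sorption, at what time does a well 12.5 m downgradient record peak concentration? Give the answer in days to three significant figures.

Retardation factor R = 1 + ρ_b·K_d/n = 1 + 1.76 × 0.26/0.27 = 2.695.
Sorption retards both mechanisms: v_R = v/R = 0.02145 m/day, D_R = D/R = 0.04193 m²/day.
Peak time from v_R²t² + 2D_R t − x² = 0: t = (√(D_R² + v_R²x²) − D_R)/v_R².
√(D_R² + v_R²x²) = √(0.04193² + 0.02145² × 12.5²) = 0.2714; v_R² = 0.0004601.
t = (0.2714 − 0.04193)/0.0004601 = 499 days.

499 days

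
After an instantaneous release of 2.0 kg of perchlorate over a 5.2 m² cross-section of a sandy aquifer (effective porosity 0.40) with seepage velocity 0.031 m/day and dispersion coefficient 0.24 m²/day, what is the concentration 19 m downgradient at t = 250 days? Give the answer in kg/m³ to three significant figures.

0.0207 kg/m³

For an instantaneous plane source, C(x,t) = M/(n_e·A·√(4πDt)) · exp(−(x−vt)²/(4Dt)), with n_e·A the pore (flow) area.
Plume center vt = 0.031 × 250 = 7.75 m, so the well at 19 m is 11.25 m downgradient of the peak.
√(4πDt) = 27.46 m, giving peak height M/(n_e·A·√(4πDt)) = 2.0/(0.40 × 5.2 × 27.46) = 0.03502 kg/m³.
(x−vt)²/(4Dt) = (11.25)²/(4 × 0.24 × 250) = 0.5273; exp(−0.5273) = 0.5902.
C = 0.03502 × 0.5902 = 0.0207 kg/m³.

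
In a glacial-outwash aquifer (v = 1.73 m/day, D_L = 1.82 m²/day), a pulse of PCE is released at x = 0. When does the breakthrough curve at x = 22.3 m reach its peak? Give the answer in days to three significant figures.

12.3 days

For the 1D instantaneous-source solution, setting ∂C/∂t = 0 at fixed x gives v²t² + 2Dt − x² = 0, so t = (√(D² + v²x²) − D)/v².
√(D² + v²x²) = √(1.82² + 1.73² × 22.3²) = 38.62; v² = 2.9929.
t = (38.62 − 1.82)/2.9929 = 12.3 days (vs. the pure-advection estimate x/v = 12.9 d).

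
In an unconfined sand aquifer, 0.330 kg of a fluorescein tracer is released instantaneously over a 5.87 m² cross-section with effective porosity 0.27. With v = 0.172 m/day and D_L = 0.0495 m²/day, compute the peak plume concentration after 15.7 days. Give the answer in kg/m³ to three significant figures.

0.0666 kg/m³

The peak of an instantaneous 1D plume sits at x = vt; there the Gaussian factor is 1 and C_max = M/(n_e·A·√(4πDt)), where n_e·A is the pore area the mass is dissolved in.
√(4πDt) = √(4π × 0.0495 × 15.7) = 3.125 m, so C_max = 0.330/(0.27 × 5.87 × 3.125) = 0.0666 kg/m³.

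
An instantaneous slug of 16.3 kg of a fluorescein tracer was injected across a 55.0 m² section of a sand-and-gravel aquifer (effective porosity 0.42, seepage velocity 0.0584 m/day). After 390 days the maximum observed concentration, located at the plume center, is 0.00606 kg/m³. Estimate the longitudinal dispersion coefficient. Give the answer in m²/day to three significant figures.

2.77 m²/day

At the plume center C_max = M/(n_e·A·√(4πDt)), so D = M²/(4πt·(n_e·A·C_max)²).
n_e·A·C_max = 0.42 × 55.0 × 0.00606 = 0.1400 kg/m.
D = 16.3²/(4π × 390 × 0.1400²) = 2.77 m²/day.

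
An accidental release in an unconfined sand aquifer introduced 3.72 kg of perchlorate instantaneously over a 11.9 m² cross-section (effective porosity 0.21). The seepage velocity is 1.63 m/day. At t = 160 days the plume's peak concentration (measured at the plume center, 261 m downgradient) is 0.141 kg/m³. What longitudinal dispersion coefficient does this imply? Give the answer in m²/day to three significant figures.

0.0554 m²/day

At the plume center C_max = M/(n_e·A·√(4πDt)), so D = M²/(4πt·(n_e·A·C_max)²).
n_e·A·C_max = 0.21 × 11.9 × 0.141 = 0.3524 kg/m.
D = 3.72²/(4π × 160 × 0.3524²) = 0.0554 m²/day.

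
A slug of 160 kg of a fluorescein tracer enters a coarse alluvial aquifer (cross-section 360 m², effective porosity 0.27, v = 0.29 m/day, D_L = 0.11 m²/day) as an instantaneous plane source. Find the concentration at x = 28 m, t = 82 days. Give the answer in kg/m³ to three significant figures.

For an instantaneous plane source, C(x,t) = M/(n_e·A·√(4πDt)) · exp(−(x−vt)²/(4Dt)), with n_e·A the pore (flow) area.
Plume center vt = 0.29 × 82 = 23.78 m, so the well at 28 m is 4.22 m downgradient of the peak.
√(4πDt) = 10.65 m, giving peak height M/(n_e·A·√(4πDt)) = 160/(0.27 × 360 × 10.65) = 0.1546 kg/m³.
(x−vt)²/(4Dt) = (4.22)²/(4 × 0.11 × 82) = 0.4936; exp(−0.4936) = 0.6104.
C = 0.1546 × 0.6104 = 0.0944 kg/m³.

0.0944 kg/m³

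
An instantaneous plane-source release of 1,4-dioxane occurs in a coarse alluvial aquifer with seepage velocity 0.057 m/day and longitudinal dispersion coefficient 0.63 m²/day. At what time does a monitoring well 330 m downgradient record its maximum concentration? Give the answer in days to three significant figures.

For the 1D instantaneous-source solution, setting ∂C/∂t = 0 at fixed x gives v²t² + 2Dt − x² = 0, so t = (√(D² + v²x²) − D)/v².
√(D² + v²x²) = √(0.63² + 0.057² × 330²) = 18.82; v² = 0.003249.
t = (18.82 − 0.63)/0.003249 = 5600 days (vs. the pure-advection estimate x/v = 5790 d).

5600 days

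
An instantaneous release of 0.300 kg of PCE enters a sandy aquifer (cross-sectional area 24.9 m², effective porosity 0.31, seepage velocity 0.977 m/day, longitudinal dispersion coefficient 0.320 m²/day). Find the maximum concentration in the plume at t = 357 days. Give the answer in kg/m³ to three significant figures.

0.00103 kg/m³

The peak of an instantaneous 1D plume sits at x = vt; there the Gaussian factor is 1 and C_max = M/(n_e·A·√(4πDt)), where n_e·A is the pore area the mass is dissolved in.
√(4πDt) = √(4π × 0.320 × 357) = 37.89 m, so C_max = 0.300/(0.31 × 24.9 × 37.89) = 0.00103 kg/m³.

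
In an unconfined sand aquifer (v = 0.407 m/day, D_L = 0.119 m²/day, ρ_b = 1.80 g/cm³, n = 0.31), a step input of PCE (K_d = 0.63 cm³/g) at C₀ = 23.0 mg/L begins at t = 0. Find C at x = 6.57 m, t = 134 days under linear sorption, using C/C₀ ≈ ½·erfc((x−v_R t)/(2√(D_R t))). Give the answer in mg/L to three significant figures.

Retardation factor R = 1 + ρ_b·K_d/n = 1 + 1.80 × 0.63/0.31 = 4.658.
Sorption retards both mechanisms: v_R = v/R = 0.08738 m/day, D_R = D/R = 0.02555 m²/day.
v_R·t = 0.08738 × 134 = 11.70892 m; 2√(D_R t) = 3.701 m; argument = (6.57 − 11.70892)/3.701 = -1.389.
C = C₀ × ½·erfc(-1.389) = 23.0 × 0.9753 = 22.4 mg/L.

22.4 mg/L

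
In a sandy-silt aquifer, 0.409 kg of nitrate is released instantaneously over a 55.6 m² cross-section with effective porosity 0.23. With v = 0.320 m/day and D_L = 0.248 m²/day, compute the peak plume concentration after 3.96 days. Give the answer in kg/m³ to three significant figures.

The peak of an instantaneous 1D plume sits at x = vt; there the Gaussian factor is 1 and C_max = M/(n_e·A·√(4πDt)), where n_e·A is the pore area the mass is dissolved in.
√(4πDt) = √(4π × 0.248 × 3.96) = 3.513 m, so C_max = 0.409/(0.23 × 55.6 × 3.513) = 0.00910 kg/m³.

0.00910 kg/m³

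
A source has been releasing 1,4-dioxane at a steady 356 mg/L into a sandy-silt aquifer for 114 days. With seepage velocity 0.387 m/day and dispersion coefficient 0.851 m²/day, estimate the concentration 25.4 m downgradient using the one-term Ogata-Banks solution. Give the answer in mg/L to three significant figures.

324 mg/L

For a continuous step input, C/C₀ ≈ ½·erfc((x−vt)/(2√(Dt))).
vt = 0.387 × 114 = 44.118 m and 2√(Dt) = 2√(0.851 × 114) = 19.70 m.
Argument (x−vt)/(2√(Dt)) = (25.4 − 44.118)/19.70 = -0.9502; ½·erfc(-0.9502) = 0.9105.
C = 356 × 0.9105 = 324 mg/L.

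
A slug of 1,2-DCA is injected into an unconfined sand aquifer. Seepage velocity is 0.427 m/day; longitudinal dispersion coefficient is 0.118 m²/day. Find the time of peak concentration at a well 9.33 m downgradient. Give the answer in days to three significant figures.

For the 1D instantaneous-source solution, setting ∂C/∂t = 0 at fixed x gives v²t² + 2Dt − x² = 0, so t = (√(D² + v²x²) − D)/v².
√(D² + v²x²) = √(0.118² + 0.427² × 9.33²) = 3.986; v² = 0.182329.
t = (3.986 − 0.118)/0.182329 = 21.2 days (vs. the pure-advection estimate x/v = 21.9 d).

21.2 days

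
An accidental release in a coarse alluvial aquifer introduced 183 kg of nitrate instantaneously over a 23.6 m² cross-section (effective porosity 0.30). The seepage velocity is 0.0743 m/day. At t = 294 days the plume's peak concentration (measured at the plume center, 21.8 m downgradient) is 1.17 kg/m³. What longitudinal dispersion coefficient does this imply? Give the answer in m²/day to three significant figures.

0.132 m²/day

At the plume center C_max = M/(n_e·A·√(4πDt)), so D = M²/(4πt·(n_e·A·C_max)²).
n_e·A·C_max = 0.30 × 23.6 × 1.17 = 8.284 kg/m.
D = 183²/(4π × 294 × 8.284²) = 0.132 m²/day.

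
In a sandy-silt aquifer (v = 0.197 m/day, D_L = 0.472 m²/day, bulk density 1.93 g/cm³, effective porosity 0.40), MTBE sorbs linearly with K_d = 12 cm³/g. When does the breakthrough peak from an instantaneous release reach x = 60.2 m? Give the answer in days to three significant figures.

17300 days

Retardation factor R = 1 + ρ_b·K_d/n = 1 + 1.93 × 12/0.40 = 58.90.
Sorption retards both mechanisms: v_R = v/R = 0.003345 m/day, D_R = D/R = 0.008014 m²/day.
Peak time from v_R²t² + 2D_R t − x² = 0: t = (√(D_R² + v_R²x²) − D_R)/v_R².
√(D_R² + v_R²x²) = √(0.008014² + 0.003345² × 60.2²) = 0.2015; v_R² = 1.119e-05.
t = (0.2015 − 0.008014)/1.119e-05 = 17300 days.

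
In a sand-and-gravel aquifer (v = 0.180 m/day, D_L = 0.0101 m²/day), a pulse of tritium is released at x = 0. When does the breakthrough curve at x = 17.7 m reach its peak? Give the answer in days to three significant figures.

98.0 days

For the 1D instantaneous-source solution, setting ∂C/∂t = 0 at fixed x gives v²t² + 2Dt − x² = 0, so t = (√(D² + v²x²) − D)/v².
√(D² + v²x²) = √(0.0101² + 0.180² × 17.7²) = 3.186; v² = 0.0324.
t = (3.186 − 0.0101)/0.0324 = 98.0 days (vs. the pure-advection estimate x/v = 98.3 d).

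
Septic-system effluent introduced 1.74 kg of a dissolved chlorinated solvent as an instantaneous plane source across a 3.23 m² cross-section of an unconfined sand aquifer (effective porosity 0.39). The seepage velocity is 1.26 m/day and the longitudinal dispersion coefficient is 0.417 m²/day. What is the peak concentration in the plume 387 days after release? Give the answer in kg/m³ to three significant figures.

0.0307 kg/m³

The peak of an instantaneous 1D plume sits at x = vt; there the Gaussian factor is 1 and C_max = M/(n_e·A·√(4πDt)), where n_e·A is the pore area the mass is dissolved in.
√(4πDt) = √(4π × 0.417 × 387) = 45.03 m, so C_max = 1.74/(0.39 × 3.23 × 45.03) = 0.0307 kg/m³.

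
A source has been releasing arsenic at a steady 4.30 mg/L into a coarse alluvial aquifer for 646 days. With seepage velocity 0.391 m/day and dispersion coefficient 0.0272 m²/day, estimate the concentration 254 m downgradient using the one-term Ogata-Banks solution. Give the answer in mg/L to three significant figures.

For a continuous step input, C/C₀ ≈ ½·erfc((x−vt)/(2√(Dt))).
vt = 0.391 × 646 = 252.586 m and 2√(Dt) = 2√(0.0272 × 646) = 8.384 m.
Argument (x−vt)/(2√(Dt)) = (254 − 252.586)/8.384 = 0.1687; ½·erfc(0.1687) = 0.4057.
C = 4.30 × 0.4057 = 1.74 mg/L.

1.74 mg/L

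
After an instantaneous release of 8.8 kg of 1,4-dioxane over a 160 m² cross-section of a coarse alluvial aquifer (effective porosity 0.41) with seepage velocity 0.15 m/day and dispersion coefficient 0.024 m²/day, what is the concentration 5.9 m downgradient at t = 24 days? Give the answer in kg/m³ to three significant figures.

For an instantaneous plane source, C(x,t) = M/(n_e·A·√(4πDt)) · exp(−(x−vt)²/(4Dt)), with n_e·A the pore (flow) area.
Plume center vt = 0.15 × 24 = 3.6 m, so the well at 5.9 m is 2.3 m downgradient of the peak.
√(4πDt) = 2.690 m, giving peak height M/(n_e·A·√(4πDt)) = 8.8/(0.41 × 160 × 2.690) = 0.04987 kg/m³.
(x−vt)²/(4Dt) = (2.3)²/(4 × 0.024 × 24) = 2.296; exp(−2.296) = 0.1007.
C = 0.04987 × 0.1007 = 0.00502 kg/m³.

0.00502 kg/m³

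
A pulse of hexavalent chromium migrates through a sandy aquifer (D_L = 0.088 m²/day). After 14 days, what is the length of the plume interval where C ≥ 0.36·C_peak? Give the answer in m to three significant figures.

4.49 m

The plume is Gaussian with σ = √(2Dt) = √(2 × 0.088 × 14) = 1.570 m.
C/C_peak = exp(−Δx²/(2σ²)) = 0.36 ⇒ Δx = σ·√(−2 ln 0.36) = 1.570 × 1.429 = 2.244 m.
Width = 2Δx = 4.49 m.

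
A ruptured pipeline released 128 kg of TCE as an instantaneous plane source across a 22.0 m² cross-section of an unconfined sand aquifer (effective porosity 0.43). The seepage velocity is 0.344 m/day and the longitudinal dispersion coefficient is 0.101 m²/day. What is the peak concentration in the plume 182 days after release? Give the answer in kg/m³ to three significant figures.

0.890 kg/m³

The peak of an instantaneous 1D plume sits at x = vt; there the Gaussian factor is 1 and C_max = M/(n_e·A·√(4πDt)), where n_e·A is the pore area the mass is dissolved in.
√(4πDt) = √(4π × 0.101 × 182) = 15.20 m, so C_max = 128/(0.43 × 22.0 × 15.20) = 0.890 kg/m³.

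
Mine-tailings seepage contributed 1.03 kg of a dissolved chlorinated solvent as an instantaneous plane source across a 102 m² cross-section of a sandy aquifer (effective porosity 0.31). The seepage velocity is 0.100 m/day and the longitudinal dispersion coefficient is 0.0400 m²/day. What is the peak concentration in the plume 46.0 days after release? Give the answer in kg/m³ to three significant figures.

The peak of an instantaneous 1D plume sits at x = vt; there the Gaussian factor is 1 and C_max = M/(n_e·A·√(4πDt)), where n_e·A is the pore area the mass is dissolved in.
√(4πDt) = √(4π × 0.0400 × 46.0) = 4.809 m, so C_max = 1.03/(0.31 × 102 × 4.809) = 0.00677 kg/m³.

0.00677 kg/m³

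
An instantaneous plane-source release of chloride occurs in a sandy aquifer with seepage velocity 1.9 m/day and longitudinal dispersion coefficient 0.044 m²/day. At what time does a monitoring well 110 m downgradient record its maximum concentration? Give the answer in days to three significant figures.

For the 1D instantaneous-source solution, setting ∂C/∂t = 0 at fixed x gives v²t² + 2Dt − x² = 0, so t = (√(D² + v²x²) − D)/v².
√(D² + v²x²) = √(0.044² + 1.9² × 110²) = 209.0; v² = 3.61.
t = (209.0 − 0.044)/3.61 = 57.9 days (vs. the pure-advection estimate x/v = 57.9 d).

57.9 days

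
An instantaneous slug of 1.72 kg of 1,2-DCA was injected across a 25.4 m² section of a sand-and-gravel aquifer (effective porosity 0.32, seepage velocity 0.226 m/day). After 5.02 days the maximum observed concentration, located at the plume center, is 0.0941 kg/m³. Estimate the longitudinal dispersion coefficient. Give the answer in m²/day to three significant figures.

0.0802 m²/day

At the plume center C_max = M/(n_e·A·√(4πDt)), so D = M²/(4πt·(n_e·A·C_max)²).
n_e·A·C_max = 0.32 × 25.4 × 0.0941 = 0.7648 kg/m.
D = 1.72²/(4π × 5.02 × 0.7648²) = 0.0802 m²/day.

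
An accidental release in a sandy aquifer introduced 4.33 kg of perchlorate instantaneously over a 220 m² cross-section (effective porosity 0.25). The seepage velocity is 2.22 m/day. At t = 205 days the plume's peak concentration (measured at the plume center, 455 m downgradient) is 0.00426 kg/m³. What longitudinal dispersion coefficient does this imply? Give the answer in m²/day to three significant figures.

At the plume center C_max = M/(n_e·A·√(4πDt)), so D = M²/(4πt·(n_e·A·C_max)²).
n_e·A·C_max = 0.25 × 220 × 0.00426 = 0.2343 kg/m.
D = 4.33²/(4π × 205 × 0.2343²) = 0.133 m²/day.

0.133 m²/day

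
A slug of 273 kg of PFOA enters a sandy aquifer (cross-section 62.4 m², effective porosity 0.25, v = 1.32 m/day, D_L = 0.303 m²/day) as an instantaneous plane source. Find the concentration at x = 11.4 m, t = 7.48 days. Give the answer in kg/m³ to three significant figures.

2.54 kg/m³

For an instantaneous plane source, C(x,t) = M/(n_e·A·√(4πDt)) · exp(−(x−vt)²/(4Dt)), with n_e·A the pore (flow) area.
Plume center vt = 1.32 × 7.48 = 9.8736 m, so the well at 11.4 m is 1.5264 m downgradient of the peak.
√(4πDt) = 5.337 m, giving peak height M/(n_e·A·√(4πDt)) = 273/(0.25 × 62.4 × 5.337) = 3.279 kg/m³.
(x−vt)²/(4Dt) = (1.5264)²/(4 × 0.303 × 7.48) = 0.2570; exp(−0.2570) = 0.7734.
C = 3.279 × 0.7734 = 2.54 kg/m³.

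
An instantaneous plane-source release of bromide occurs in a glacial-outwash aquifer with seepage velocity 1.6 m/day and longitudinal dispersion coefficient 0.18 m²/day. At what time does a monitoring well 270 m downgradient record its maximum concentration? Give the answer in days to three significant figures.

169 days

For the 1D instantaneous-source solution, setting ∂C/∂t = 0 at fixed x gives v²t² + 2Dt − x² = 0, so t = (√(D² + v²x²) − D)/v².
√(D² + v²x²) = √(0.18² + 1.6² × 270²) = 432.0; v² = 2.56.
t = (432.0 − 0.18)/2.56 = 169 days (vs. the pure-advection estimate x/v = 169 d).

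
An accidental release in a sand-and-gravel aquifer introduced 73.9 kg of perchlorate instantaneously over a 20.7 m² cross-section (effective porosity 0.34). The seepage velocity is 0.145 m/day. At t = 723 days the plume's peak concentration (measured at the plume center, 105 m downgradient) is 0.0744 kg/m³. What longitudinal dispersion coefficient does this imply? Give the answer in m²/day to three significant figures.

At the plume center C_max = M/(n_e·A·√(4πDt)), so D = M²/(4πt·(n_e·A·C_max)²).
n_e·A·C_max = 0.34 × 20.7 × 0.0744 = 0.5236 kg/m.
D = 73.9²/(4π × 723 × 0.5236²) = 2.19 m²/day.

2.19 m²/day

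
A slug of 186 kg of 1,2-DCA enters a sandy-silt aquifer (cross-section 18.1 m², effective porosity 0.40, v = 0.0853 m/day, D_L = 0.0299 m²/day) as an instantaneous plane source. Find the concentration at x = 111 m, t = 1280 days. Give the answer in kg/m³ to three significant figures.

1.15 kg/m³

For an instantaneous plane source, C(x,t) = M/(n_e·A·√(4πDt)) · exp(−(x−vt)²/(4Dt)), with n_e·A the pore (flow) area.
Plume center vt = 0.0853 × 1280 = 109.184 m, so the well at 111 m is 1.816 m downgradient of the peak.
√(4πDt) = 21.93 m, giving peak height M/(n_e·A·√(4πDt)) = 186/(0.40 × 18.1 × 21.93) = 1.171 kg/m³.
(x−vt)²/(4Dt) = (1.816)²/(4 × 0.0299 × 1280) = 0.02154; exp(−0.02154) = 0.9787.
C = 1.171 × 0.9787 = 1.15 kg/m³.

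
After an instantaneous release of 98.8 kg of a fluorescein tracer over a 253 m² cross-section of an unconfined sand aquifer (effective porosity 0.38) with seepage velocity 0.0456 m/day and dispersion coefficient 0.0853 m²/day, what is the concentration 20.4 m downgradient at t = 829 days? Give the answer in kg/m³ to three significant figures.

0.0118 kg/m³

For an instantaneous plane source, C(x,t) = M/(n_e·A·√(4πDt)) · exp(−(x−vt)²/(4Dt)), with n_e·A the pore (flow) area.
Plume center vt = 0.0456 × 829 = 37.8024 m, so the well at 20.4 m is 17.4024 m upgradient of the peak.
√(4πDt) = 29.81 m, giving peak height M/(n_e·A·√(4πDt)) = 98.8/(0.38 × 253 × 29.81) = 0.03447 kg/m³.
(x−vt)²/(4Dt) = (-17.4024)²/(4 × 0.0853 × 829) = 1.071; exp(−1.071) = 0.3427.
C = 0.03447 × 0.3427 = 0.0118 kg/m³.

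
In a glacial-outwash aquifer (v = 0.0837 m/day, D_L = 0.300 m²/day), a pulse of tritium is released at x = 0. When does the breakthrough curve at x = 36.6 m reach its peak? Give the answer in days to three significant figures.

For the 1D instantaneous-source solution, setting ∂C/∂t = 0 at fixed x gives v²t² + 2Dt − x² = 0, so t = (√(D² + v²x²) − D)/v².
√(D² + v²x²) = √(0.300² + 0.0837² × 36.6²) = 3.078; v² = 0.00700569.
t = (3.078 − 0.300)/0.00700569 = 397 days (vs. the pure-advection estimate x/v = 437 d).

397 days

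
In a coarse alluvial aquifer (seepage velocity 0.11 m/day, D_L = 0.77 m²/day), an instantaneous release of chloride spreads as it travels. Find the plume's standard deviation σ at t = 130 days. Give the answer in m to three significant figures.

Dispersive spreading gives a Gaussian with σ² = 2Dt; advection only shifts the center.
σ = √(2 × 0.77 × 130) = 14.1 m.

14.1 m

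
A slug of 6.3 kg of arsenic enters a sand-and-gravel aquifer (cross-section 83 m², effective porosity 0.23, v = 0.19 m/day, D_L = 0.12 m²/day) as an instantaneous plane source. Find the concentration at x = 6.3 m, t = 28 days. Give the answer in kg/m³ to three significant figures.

0.0473 kg/m³

For an instantaneous plane source, C(x,t) = M/(n_e·A·√(4πDt)) · exp(−(x−vt)²/(4Dt)), with n_e·A the pore (flow) area.
Plume center vt = 0.19 × 28 = 5.32 m, so the well at 6.3 m is 0.98 m downgradient of the peak.
√(4πDt) = 6.498 m, giving peak height M/(n_e·A·√(4πDt)) = 6.3/(0.23 × 83 × 6.498) = 0.05079 kg/m³.
(x−vt)²/(4Dt) = (0.98)²/(4 × 0.12 × 28) = 0.07146; exp(−0.07146) = 0.9310.
C = 0.05079 × 0.9310 = 0.0473 kg/m³.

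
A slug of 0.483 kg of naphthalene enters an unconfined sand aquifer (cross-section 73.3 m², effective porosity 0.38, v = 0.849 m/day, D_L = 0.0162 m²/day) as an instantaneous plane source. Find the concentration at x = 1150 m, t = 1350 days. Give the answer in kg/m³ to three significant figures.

0.000883 kg/m³

For an instantaneous plane source, C(x,t) = M/(n_e·A·√(4πDt)) · exp(−(x−vt)²/(4Dt)), with n_e·A the pore (flow) area.
Plume center vt = 0.849 × 1350 = 1146.15 m, so the well at 1150 m is 3.85 m downgradient of the peak.
√(4πDt) = 16.58 m, giving peak height M/(n_e·A·√(4πDt)) = 0.483/(0.38 × 73.3 × 16.58) = 0.001046 kg/m³.
(x−vt)²/(4Dt) = (3.85)²/(4 × 0.0162 × 1350) = 0.1694; exp(−0.1694) = 0.8442.
C = 0.001046 × 0.8442 = 0.000883 kg/m³.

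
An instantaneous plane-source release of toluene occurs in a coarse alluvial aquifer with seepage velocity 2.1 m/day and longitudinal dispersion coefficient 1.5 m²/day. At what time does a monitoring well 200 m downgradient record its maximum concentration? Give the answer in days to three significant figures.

94.9 days

For the 1D instantaneous-source solution, setting ∂C/∂t = 0 at fixed x gives v²t² + 2Dt − x² = 0, so t = (√(D² + v²x²) − D)/v².
√(D² + v²x²) = √(1.5² + 2.1² × 200²) = 420.0; v² = 4.41.
t = (420.0 − 1.5)/4.41 = 94.9 days (vs. the pure-advection estimate x/v = 95.2 d).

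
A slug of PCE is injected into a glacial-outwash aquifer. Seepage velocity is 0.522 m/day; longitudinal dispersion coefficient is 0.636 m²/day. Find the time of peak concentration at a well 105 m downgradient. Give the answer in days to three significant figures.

199 days

For the 1D instantaneous-source solution, setting ∂C/∂t = 0 at fixed x gives v²t² + 2Dt − x² = 0, so t = (√(D² + v²x²) − D)/v².
√(D² + v²x²) = √(0.636² + 0.522² × 105²) = 54.81; v² = 0.272484.
t = (54.81 − 0.636)/0.272484 = 199 days (vs. the pure-advection estimate x/v = 201 d).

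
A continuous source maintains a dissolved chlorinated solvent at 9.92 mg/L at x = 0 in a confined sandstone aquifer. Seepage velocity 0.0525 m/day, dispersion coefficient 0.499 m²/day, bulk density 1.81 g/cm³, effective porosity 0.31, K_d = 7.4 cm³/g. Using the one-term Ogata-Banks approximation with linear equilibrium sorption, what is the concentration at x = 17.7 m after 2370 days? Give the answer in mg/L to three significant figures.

0.208 mg/L

Retardation factor R = 1 + ρ_b·K_d/n = 1 + 1.81 × 7.4/0.31 = 44.21.
Sorption retards both mechanisms: v_R = v/R = 0.001188 m/day, D_R = D/R = 0.01129 m²/day.
v_R·t = 0.001188 × 2370 = 2.81556 m; 2√(D_R t) = 10.35 m; argument = (17.7 − 2.81556)/10.35 = 1.438.
C = C₀ × ½·erfc(1.438) = 9.92 × 0.02099 = 0.208 mg/L.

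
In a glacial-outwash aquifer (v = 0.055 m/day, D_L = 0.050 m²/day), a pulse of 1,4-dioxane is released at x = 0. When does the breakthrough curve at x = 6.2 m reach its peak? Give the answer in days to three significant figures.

97.4 days

For the 1D instantaneous-source solution, setting ∂C/∂t = 0 at fixed x gives v²t² + 2Dt − x² = 0, so t = (√(D² + v²x²) − D)/v².
√(D² + v²x²) = √(0.050² + 0.055² × 6.2²) = 0.3446; v² = 0.003025.
t = (0.3446 − 0.050)/0.003025 = 97.4 days (vs. the pure-advection estimate x/v = 113 d).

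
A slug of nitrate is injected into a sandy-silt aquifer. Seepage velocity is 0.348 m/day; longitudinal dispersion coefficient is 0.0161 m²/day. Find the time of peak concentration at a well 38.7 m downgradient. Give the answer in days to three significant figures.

For the 1D instantaneous-source solution, setting ∂C/∂t = 0 at fixed x gives v²t² + 2Dt − x² = 0, so t = (√(D² + v²x²) − D)/v².
√(D² + v²x²) = √(0.0161² + 0.348² × 38.7²) = 13.47; v² = 0.121104.
t = (13.47 − 0.0161)/0.121104 = 111 days (vs. the pure-advection estimate x/v = 111 d).

111 days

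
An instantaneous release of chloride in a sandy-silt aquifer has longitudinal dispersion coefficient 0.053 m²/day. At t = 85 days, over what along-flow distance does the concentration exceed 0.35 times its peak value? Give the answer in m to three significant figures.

8.70 m

The plume is Gaussian with σ = √(2Dt) = √(2 × 0.053 × 85) = 3.002 m.
C/C_peak = exp(−Δx²/(2σ²)) = 0.35 ⇒ Δx = σ·√(−2 ln 0.35) = 3.002 × 1.449 = 4.350 m.
Width = 2Δx = 8.70 m.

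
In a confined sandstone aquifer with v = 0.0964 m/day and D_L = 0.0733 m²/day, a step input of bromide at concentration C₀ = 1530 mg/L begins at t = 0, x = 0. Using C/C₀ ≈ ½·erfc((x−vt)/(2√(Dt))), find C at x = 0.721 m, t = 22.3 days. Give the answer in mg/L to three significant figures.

For a continuous step input, C/C₀ ≈ ½·erfc((x−vt)/(2√(Dt))).
vt = 0.0964 × 22.3 = 2.14972 m and 2√(Dt) = 2√(0.0733 × 22.3) = 2.557 m.
Argument (x−vt)/(2√(Dt)) = (0.721 − 2.14972)/2.557 = -0.5587; ½·erfc(-0.5587) = 0.7853.
C = 1530 × 0.7853 = 1200 mg/L.

1200 mg/L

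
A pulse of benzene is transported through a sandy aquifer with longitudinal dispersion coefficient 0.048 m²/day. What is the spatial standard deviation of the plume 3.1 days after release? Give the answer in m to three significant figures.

0.546 m

Dispersive spreading gives a Gaussian with σ² = 2Dt; advection only shifts the center.
σ = √(2 × 0.048 × 3.1) = 0.546 m.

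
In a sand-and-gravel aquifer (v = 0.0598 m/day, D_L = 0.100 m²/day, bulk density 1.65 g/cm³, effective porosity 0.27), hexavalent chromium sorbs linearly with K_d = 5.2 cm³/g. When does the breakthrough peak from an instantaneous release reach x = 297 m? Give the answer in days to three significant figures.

Retardation factor R = 1 + ρ_b·K_d/n = 1 + 1.65 × 5.2/0.27 = 32.78.
Sorption retards both mechanisms: v_R = v/R = 0.001824 m/day, D_R = D/R = 0.003051 m²/day.
Peak time from v_R²t² + 2D_R t − x² = 0: t = (√(D_R² + v_R²x²) − D_R)/v_R².
√(D_R² + v_R²x²) = √(0.003051² + 0.001824² × 297²) = 0.5417; v_R² = 3.327e-06.
t = (0.5417 − 0.003051)/3.327e-06 = 162000 days.

162000 days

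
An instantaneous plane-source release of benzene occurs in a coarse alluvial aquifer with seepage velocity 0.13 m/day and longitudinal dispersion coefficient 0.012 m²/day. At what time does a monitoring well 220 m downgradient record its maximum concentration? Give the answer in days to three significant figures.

1690 days

For the 1D instantaneous-source solution, setting ∂C/∂t = 0 at fixed x gives v²t² + 2Dt − x² = 0, so t = (√(D² + v²x²) − D)/v².
√(D² + v²x²) = √(0.012² + 0.13² × 220²) = 28.60; v² = 0.0169.
t = (28.60 − 0.012)/0.0169 = 1690 days (vs. the pure-advection estimate x/v = 1690 d).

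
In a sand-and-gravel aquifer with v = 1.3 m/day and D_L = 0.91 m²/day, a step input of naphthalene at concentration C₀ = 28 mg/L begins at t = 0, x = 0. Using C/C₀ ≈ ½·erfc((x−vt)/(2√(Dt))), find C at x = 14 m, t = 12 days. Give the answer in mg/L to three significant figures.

17.8 mg/L

For a continuous step input, C/C₀ ≈ ½·erfc((x−vt)/(2√(Dt))).
vt = 1.3 × 12 = 15.6 m and 2√(Dt) = 2√(0.91 × 12) = 6.609 m.
Argument (x−vt)/(2√(Dt)) = (14 − 15.6)/6.609 = -0.2421; ½·erfc(-0.2421) = 0.6340.
C = 28 × 0.6340 = 17.8 mg/L.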